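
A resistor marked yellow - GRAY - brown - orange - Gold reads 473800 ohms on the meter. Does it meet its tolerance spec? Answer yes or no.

Yellow → 4 (first significant figure)
Grey → 8 (second significant figure)
Brown → 1 (third significant figure)
Orange → ×10^3 multiplier
Gold → ±5% tolerance
481 × 1000 = 481000 Ω
Allowed range: 456950 Ω to 505050 Ω.
473800 ohms lies inside that range.

yes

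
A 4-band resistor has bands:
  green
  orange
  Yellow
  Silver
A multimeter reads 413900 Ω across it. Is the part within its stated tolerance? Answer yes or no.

Green → 5 (first significant figure)
Orange → 3 (second significant figure)
Yellow → ×10^4 multiplier
Silver → ±10% tolerance
53 × 10000 = 530000 Ω
Allowed range: 477000 Ω to 583000 Ω.
413900 Ω lies outside that range.

no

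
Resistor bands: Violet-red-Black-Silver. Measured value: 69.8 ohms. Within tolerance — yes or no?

Violet → 7 (first significant figure)
Red → 2 (second significant figure)
Black → ×1 multiplier
Silver → ±10% tolerance
72 × 1 = 72 Ω
Allowed range: 64.8 Ω to 79.2 Ω.
69.8 ohms lies inside that range.

yes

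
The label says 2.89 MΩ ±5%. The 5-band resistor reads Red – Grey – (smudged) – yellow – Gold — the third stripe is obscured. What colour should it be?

white

2890000 Ω = 289 × 10^4.
The third band gives digit 9 of the significand, and 9 is white.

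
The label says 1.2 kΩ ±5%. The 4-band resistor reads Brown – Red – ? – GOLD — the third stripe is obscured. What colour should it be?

red

1200 Ω = 12 × 10^2.
The third band is the multiplier, 10^2, which is red.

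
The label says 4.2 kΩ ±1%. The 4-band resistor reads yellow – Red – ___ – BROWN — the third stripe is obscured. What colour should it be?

4200 Ω = 42 × 10^2.
The third band is the multiplier, 10^2, which is red.

red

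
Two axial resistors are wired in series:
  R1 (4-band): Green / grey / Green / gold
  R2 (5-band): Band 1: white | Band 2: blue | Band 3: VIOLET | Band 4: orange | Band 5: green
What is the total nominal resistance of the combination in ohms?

R1: green, grey → 58; green ×10^5 → 5800000 Ω.
R2: white, blue, violet → 967; orange ×10^3 → 967000 Ω.
Series: 5800000 + 967000 = 6767000 Ω.

6767000 Ω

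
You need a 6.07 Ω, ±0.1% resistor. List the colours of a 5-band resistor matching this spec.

6.07 Ω = 607 × 10^-2.
6 → blue
0 → black
7 → violet
Multiplier 10^-2 → silver.
±0.1% tolerance → violet.

blue, black, violet, silver, violet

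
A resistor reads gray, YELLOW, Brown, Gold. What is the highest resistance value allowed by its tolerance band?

Grey → 8 (first significant figure)
Yellow → 4 (second significant figure)
Brown → ×10 multiplier
Gold → ±5% tolerance
84 × 10 = 840 Ω
Highest = 840 × (1 + 5/100) = 882 Ω.

882 Ω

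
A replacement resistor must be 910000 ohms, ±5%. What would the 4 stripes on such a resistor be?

910000 Ω = 91 × 10^4.
9 → white
1 → brown
Multiplier 10^4 → yellow.
±5% tolerance → gold.

white, brown, yellow, gold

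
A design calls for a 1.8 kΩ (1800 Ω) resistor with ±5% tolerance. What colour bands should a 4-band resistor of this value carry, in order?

brown, grey, red, gold

1800 Ω = 18 × 10^2.
1 → brown
8 → grey
Multiplier 10^2 → red.
±5% tolerance → gold.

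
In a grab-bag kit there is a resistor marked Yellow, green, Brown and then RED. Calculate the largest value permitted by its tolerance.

Yellow → 4 (first significant figure)
Green → 5 (second significant figure)
Brown → ×10 multiplier
Red → ±2% tolerance
45 × 10 = 450 Ω
Largest = 450 × (1 + 2/100) = 459 Ω.

459 Ω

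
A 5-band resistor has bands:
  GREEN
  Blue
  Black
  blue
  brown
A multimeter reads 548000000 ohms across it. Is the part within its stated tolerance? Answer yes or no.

no

Green → 5 (first significant figure)
Blue → 6 (second significant figure)
Black → 0 (third significant figure)
Blue → ×10^6 multiplier
Brown → ±1% tolerance
560 × 1000000 = 560000000 Ω
Allowed range: 554400000 Ω to 565600000 Ω.
548000000 ohms lies outside that range.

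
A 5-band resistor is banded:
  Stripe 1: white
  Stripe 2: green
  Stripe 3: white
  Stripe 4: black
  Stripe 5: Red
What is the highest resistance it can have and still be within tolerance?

978.18 Ω

White → 9 (first significant figure)
Green → 5 (second significant figure)
White → 9 (third significant figure)
Black → ×1 multiplier
Red → ±2% tolerance
959 × 1 = 959 Ω
Highest = 959 × (1 + 2/100) = 978.18 Ω.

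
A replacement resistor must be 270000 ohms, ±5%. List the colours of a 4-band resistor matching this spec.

red, violet, yellow, gold

270000 Ω = 27 × 10^4.
2 → red
7 → violet
Multiplier 10^4 → yellow.
±5% tolerance → gold.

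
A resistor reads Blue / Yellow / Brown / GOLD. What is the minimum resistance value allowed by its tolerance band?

608 Ω

Blue → 6 (first significant figure)
Yellow → 4 (second significant figure)
Brown → ×10 multiplier
Gold → ±5% tolerance
64 × 10 = 640 Ω
Minimum = 640 × (1 − 5/100) = 608 Ω.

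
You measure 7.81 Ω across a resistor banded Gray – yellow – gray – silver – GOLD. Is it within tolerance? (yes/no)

no

Grey → 8 (first significant figure)
Yellow → 4 (second significant figure)
Grey → 8 (third significant figure)
Silver → ×0.01 multiplier
Gold → ±5% tolerance
848 × 0.01 = 8.48 Ω
Allowed range: 8.056 Ω to 8.904 Ω.
7.81 Ω lies outside that range.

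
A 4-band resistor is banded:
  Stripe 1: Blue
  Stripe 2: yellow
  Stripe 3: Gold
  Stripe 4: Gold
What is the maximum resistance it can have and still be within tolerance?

Blue → 6 (first significant figure)
Yellow → 4 (second significant figure)
Gold → ×0.1 multiplier
Gold → ±5% tolerance
64 × 0.1 = 6.4 Ω
Maximum = 6.4 × (1 + 5/100) = 6.72 Ω.

6.72 Ω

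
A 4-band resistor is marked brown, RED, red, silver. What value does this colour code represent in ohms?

Brown → 1 (first significant figure)
Red → 2 (second significant figure)
Red → ×10^2 multiplier
12 × 100 = 1200 Ω

1200 Ω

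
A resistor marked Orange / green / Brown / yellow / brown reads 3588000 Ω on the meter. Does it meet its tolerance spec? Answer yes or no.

Orange → 3 (first significant figure)
Green → 5 (second significant figure)
Brown → 1 (third significant figure)
Yellow → ×10^4 multiplier
Brown → ±1% tolerance
351 × 10000 = 3510000 Ω
Allowed range: 3474900 Ω to 3545100 Ω.
3588000 Ω lies outside that range.

no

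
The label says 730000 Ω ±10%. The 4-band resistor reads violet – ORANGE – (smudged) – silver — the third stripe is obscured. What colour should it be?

yellow

730000 Ω = 73 × 10^4.
The third band is the multiplier, 10^4, which is yellow.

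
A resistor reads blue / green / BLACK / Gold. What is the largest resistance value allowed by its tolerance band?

Blue → 6 (first significant figure)
Green → 5 (second significant figure)
Black → ×1 multiplier
Gold → ±5% tolerance
65 × 1 = 65 Ω
Largest = 65 × (1 + 5/100) = 68.25 Ω.

68.25 Ω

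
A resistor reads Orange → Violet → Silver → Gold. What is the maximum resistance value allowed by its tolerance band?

Orange → 3 (first significant figure)
Violet → 7 (second significant figure)
Silver → ×0.01 multiplier
Gold → ±5% tolerance
37 × 0.01 = 0.37 Ω
Maximum = 0.37 × (1 + 5/100) = 0.3885 Ω.

0.3885 Ω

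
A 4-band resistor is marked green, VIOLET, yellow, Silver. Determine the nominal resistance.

Green → 5 (first significant figure)
Violet → 7 (second significant figure)
Yellow → ×10^4 multiplier
57 × 10000 = 570000 Ω

570000 Ω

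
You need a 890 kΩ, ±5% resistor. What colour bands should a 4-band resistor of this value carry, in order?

grey, white, yellow, gold

890000 Ω = 89 × 10^4.
8 → grey
9 → white
Multiplier 10^4 → yellow.
±5% tolerance → gold.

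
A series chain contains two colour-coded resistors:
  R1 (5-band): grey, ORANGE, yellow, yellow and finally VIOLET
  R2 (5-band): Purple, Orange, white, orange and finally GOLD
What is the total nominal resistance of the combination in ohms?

9079000 Ω

R1: grey, orange, yellow → 834; yellow ×10^4 → 8340000 Ω.
R2: violet, orange, white → 739; orange ×10^3 → 739000 Ω.
Series: 8340000 + 739000 = 9079000 Ω.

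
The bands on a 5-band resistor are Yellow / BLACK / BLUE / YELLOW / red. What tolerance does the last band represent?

±2%

The last band, red, is the tolerance band.
Red corresponds to ±2%.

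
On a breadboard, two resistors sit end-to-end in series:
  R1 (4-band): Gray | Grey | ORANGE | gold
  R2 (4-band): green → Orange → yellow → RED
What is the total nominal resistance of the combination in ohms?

R1: grey, grey → 88; orange ×10^3 → 88000 Ω.
R2: green, orange → 53; yellow ×10^4 → 530000 Ω.
Series: 88000 + 530000 = 618000 Ω.

618000 Ω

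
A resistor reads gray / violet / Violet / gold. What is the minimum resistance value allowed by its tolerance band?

826500000 Ω

Grey → 8 (first significant figure)
Violet → 7 (second significant figure)
Violet → ×10^7 multiplier
Gold → ±5% tolerance
87 × 10000000 = 870000000 Ω
Minimum = 870000000 × (1 − 5/100) = 826500000 Ω.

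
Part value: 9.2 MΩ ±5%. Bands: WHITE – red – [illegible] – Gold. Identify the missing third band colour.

9200000 Ω = 92 × 10^5.
The third band is the multiplier, 10^5, which is green.

green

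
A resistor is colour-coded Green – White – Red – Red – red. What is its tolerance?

±2%

The last band, red, is the tolerance band.
Red corresponds to ±2%.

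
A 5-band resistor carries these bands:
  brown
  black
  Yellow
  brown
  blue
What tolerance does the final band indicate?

±0.25%

The last band, blue, is the tolerance band.
Blue corresponds to ±0.25%.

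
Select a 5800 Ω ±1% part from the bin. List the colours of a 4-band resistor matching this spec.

5800 Ω = 58 × 10^2.
5 → green
8 → grey
Multiplier 10^2 → red.
±1% tolerance → brown.

green, grey, red, brown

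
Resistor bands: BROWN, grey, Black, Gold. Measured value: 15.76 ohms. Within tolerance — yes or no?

Brown → 1 (first significant figure)
Grey → 8 (second significant figure)
Black → ×1 multiplier
Gold → ±5% tolerance
18 × 1 = 18 Ω
Allowed range: 17.1 Ω to 18.9 Ω.
15.76 ohms lies outside that range.

no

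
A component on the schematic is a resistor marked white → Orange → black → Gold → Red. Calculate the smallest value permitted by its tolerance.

91.14 Ω

White → 9 (first significant figure)
Orange → 3 (second significant figure)
Black → 0 (third significant figure)
Gold → ×0.1 multiplier
Red → ±2% tolerance
930 × 0.1 = 93 Ω
Smallest = 93 × (1 − 2/100) = 91.14 Ω.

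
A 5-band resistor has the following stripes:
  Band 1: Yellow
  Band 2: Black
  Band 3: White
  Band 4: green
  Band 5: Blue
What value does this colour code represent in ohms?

Yellow → 4 (first significant figure)
Black → 0 (second significant figure)
White → 9 (third significant figure)
Green → ×10^5 multiplier
409 × 100000 = 40900000 Ω

40900000 Ω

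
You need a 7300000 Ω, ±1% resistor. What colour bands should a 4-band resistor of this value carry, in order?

7300000 Ω = 73 × 10^5.
7 → violet
3 → orange
Multiplier 10^5 → green.
±1% tolerance → brown.

violet, orange, green, brown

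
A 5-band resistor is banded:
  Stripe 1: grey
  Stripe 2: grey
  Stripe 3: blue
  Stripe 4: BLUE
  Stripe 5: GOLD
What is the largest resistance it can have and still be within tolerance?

Grey → 8 (first significant figure)
Grey → 8 (second significant figure)
Blue → 6 (third significant figure)
Blue → ×10^6 multiplier
Gold → ±5% tolerance
886 × 1000000 = 886000000 Ω
Largest = 886000000 × (1 + 5/100) = 930300000 Ω.

930300000 Ω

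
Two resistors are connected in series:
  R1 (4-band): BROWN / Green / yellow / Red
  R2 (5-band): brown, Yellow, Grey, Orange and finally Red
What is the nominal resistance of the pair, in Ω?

R1: brown, green → 15; yellow ×10^4 → 150000 Ω.
R2: brown, yellow, grey → 148; orange ×10^3 → 148000 Ω.
Series: 150000 + 148000 = 298000 Ω.

298000 Ω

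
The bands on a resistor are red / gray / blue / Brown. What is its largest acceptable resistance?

Red → 2 (first significant figure)
Grey → 8 (second significant figure)
Blue → ×10^6 multiplier
Brown → ±1% tolerance
28 × 1000000 = 28000000 Ω
Largest = 28000000 × (1 + 1/100) = 28280000 Ω.

28280000 Ω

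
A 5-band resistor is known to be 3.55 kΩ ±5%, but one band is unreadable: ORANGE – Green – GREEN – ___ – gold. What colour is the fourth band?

3550 Ω = 355 × 10^1.
The fourth band is the multiplier, 10^1, which is brown.

brown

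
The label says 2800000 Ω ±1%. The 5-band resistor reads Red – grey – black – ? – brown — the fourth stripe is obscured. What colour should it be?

yellow

2800000 Ω = 280 × 10^4.
The fourth band is the multiplier, 10^4, which is yellow.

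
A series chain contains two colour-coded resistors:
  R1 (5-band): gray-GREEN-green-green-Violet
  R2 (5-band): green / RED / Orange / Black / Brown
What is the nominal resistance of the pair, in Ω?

R1: grey, green, green → 855; green ×10^5 → 85500000 Ω.
R2: green, red, orange → 523; black ×1 → 523 Ω.
Series: 85500000 + 523 = 85500523 Ω.

85500523 Ω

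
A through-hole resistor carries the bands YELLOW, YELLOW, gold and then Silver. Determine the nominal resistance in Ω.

4.4 Ω

Yellow → 4 (first significant figure)
Yellow → 4 (second significant figure)
Gold → ×0.1 multiplier
44 × 0.1 = 4.4 Ω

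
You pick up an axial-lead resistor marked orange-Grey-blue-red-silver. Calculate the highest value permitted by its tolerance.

Orange → 3 (first significant figure)
Grey → 8 (second significant figure)
Blue → 6 (third significant figure)
Red → ×10^2 multiplier
Silver → ±10% tolerance
386 × 100 = 38600 Ω
Highest = 38600 × (1 + 10/100) = 42460 Ω.

42460 Ω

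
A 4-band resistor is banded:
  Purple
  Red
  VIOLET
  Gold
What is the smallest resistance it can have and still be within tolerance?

684000000 Ω

Violet → 7 (first significant figure)
Red → 2 (second significant figure)
Violet → ×10^7 multiplier
Gold → ±5% tolerance
72 × 10000000 = 720000000 Ω
Smallest = 720000000 × (1 − 5/100) = 684000000 Ω.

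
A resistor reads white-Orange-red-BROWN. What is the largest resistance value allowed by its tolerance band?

White → 9 (first significant figure)
Orange → 3 (second significant figure)
Red → ×10^2 multiplier
Brown → ±1% tolerance
93 × 100 = 9300 Ω
Largest = 9300 × (1 + 1/100) = 9393 Ω.

9393 Ω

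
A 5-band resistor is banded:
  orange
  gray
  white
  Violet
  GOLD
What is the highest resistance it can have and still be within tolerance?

Orange → 3 (first significant figure)
Grey → 8 (second significant figure)
White → 9 (third significant figure)
Violet → ×10^7 multiplier
Gold → ±5% tolerance
389 × 10000000 = 3890000000 Ω
Highest = 3890000000 × (1 + 5/100) = 4084500000 Ω.

4084500000 Ω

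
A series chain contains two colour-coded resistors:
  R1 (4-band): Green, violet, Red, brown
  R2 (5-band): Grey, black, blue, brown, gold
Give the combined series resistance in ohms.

13760 Ω

R1: green, violet → 57; red ×10^2 → 5700 Ω.
R2: grey, black, blue → 806; brown ×10 → 8060 Ω.
Series: 5700 + 8060 = 13760 Ω.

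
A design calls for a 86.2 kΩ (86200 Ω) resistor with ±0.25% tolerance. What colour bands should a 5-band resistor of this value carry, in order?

86200 Ω = 862 × 10^2.
8 → grey
6 → blue
2 → red
Multiplier 10^2 → red.
±0.25% tolerance → blue.

grey, blue, red, red, blue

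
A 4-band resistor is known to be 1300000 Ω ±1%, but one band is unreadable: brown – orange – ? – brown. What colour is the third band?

1300000 Ω = 13 × 10^5.
The third band is the multiplier, 10^5, which is green.

green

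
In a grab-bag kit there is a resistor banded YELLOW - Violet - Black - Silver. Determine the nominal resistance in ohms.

47 Ω

Yellow → 4 (first significant figure)
Violet → 7 (second significant figure)
Black → ×1 multiplier
47 × 1 = 47 Ω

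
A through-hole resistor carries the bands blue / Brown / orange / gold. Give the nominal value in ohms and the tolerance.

61000 Ω ±5%

Blue → 6 (first significant figure)
Brown → 1 (second significant figure)
Orange → ×10^3 multiplier
Gold → ±5% tolerance
61 × 1000 = 61000 Ω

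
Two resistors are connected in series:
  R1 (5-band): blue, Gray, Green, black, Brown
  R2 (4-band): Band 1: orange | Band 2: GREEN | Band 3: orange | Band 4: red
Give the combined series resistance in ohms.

35685 Ω

R1: blue, grey, green → 685; black ×1 → 685 Ω.
R2: orange, green → 35; orange ×10^3 → 35000 Ω.
Series: 685 + 35000 = 35685 Ω.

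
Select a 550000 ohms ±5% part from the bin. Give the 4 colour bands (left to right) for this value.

green, green, yellow, gold

550000 Ω = 55 × 10^4.
5 → green
5 → green
Multiplier 10^4 → yellow.
±5% tolerance → gold.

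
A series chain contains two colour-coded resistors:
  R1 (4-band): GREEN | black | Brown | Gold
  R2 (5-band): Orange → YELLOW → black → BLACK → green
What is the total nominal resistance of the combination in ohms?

840 Ω

R1: green, black → 50; brown ×10 → 500 Ω.
R2: orange, yellow, black → 340; black ×1 → 340 Ω.
Series: 500 + 340 = 840 Ω.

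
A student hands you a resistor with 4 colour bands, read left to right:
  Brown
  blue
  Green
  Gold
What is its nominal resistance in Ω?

Brown → 1 (first significant figure)
Blue → 6 (second significant figure)
Green → ×10^5 multiplier
16 × 100000 = 1600000 Ω

1600000 Ω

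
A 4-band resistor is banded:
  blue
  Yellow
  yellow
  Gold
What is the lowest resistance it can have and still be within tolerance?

Blue → 6 (first significant figure)
Yellow → 4 (second significant figure)
Yellow → ×10^4 multiplier
Gold → ±5% tolerance
64 × 10000 = 640000 Ω
Lowest = 640000 × (1 − 5/100) = 608000 Ω.

608000 Ω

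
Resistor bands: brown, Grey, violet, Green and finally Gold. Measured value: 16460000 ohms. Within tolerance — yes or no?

Brown → 1 (first significant figure)
Grey → 8 (second significant figure)
Violet → 7 (third significant figure)
Green → ×10^5 multiplier
Gold → ±5% tolerance
187 × 100000 = 18700000 Ω
Allowed range: 17765000 Ω to 19635000 Ω.
16460000 ohms lies outside that range.

no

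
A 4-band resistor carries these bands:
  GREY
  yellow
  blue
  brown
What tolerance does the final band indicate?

±1%

The last band, brown, is the tolerance band.
Brown corresponds to ±1%.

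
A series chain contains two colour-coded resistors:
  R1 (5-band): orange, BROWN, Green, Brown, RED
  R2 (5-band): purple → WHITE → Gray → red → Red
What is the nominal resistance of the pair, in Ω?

R1: orange, brown, green → 315; brown ×10 → 3150 Ω.
R2: violet, white, grey → 798; red ×10^2 → 79800 Ω.
Series: 3150 + 79800 = 82950 Ω.

82950 Ω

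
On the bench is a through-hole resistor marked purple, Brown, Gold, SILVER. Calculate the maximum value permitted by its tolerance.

Violet → 7 (first significant figure)
Brown → 1 (second significant figure)
Gold → ×0.1 multiplier
Silver → ±10% tolerance
71 × 0.1 = 7.1 Ω
Maximum = 7.1 × (1 + 10/100) = 7.81 Ω.

7.81 Ω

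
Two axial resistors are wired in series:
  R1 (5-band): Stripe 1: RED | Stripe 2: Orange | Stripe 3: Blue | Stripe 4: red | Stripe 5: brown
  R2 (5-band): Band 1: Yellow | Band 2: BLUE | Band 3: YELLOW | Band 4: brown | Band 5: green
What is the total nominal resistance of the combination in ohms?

R1: red, orange, blue → 236; red ×10^2 → 23600 Ω.
R2: yellow, blue, yellow → 464; brown ×10 → 4640 Ω.
Series: 23600 + 4640 = 28240 Ω.

28240 Ω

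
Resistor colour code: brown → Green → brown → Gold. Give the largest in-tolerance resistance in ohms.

Brown → 1 (first significant figure)
Green → 5 (second significant figure)
Brown → ×10 multiplier
Gold → ±5% tolerance
15 × 10 = 150 Ω
Largest = 150 × (1 + 5/100) = 157.5 Ω.

157.5 Ω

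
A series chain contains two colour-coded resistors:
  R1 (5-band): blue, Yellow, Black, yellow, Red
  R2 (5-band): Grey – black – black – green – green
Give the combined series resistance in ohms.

86400000 Ω

R1: blue, yellow, black → 640; yellow ×10^4 → 6400000 Ω.
R2: grey, black, black → 800; green ×10^5 → 80000000 Ω.
Series: 6400000 + 80000000 = 86400000 Ω.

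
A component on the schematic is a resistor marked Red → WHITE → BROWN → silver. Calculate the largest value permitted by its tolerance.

Red → 2 (first significant figure)
White → 9 (second significant figure)
Brown → ×10 multiplier
Silver → ±10% tolerance
29 × 10 = 290 Ω
Largest = 290 × (1 + 10/100) = 319 Ω.

319 Ω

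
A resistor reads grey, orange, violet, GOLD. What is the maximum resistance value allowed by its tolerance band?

Grey → 8 (first significant figure)
Orange → 3 (second significant figure)
Violet → ×10^7 multiplier
Gold → ±5% tolerance
83 × 10000000 = 830000000 Ω
Maximum = 830000000 × (1 + 5/100) = 871500000 Ω.

871500000 Ω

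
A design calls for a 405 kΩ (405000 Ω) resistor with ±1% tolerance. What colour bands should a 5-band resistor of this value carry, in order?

405000 Ω = 405 × 10^3.
4 → yellow
0 → black
5 → green
Multiplier 10^3 → orange.
±1% tolerance → brown.

yellow, black, green, orange, brown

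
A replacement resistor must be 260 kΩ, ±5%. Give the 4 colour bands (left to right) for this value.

red, blue, yellow, gold

260000 Ω = 26 × 10^4.
2 → red
6 → blue
Multiplier 10^4 → yellow.
±5% tolerance → gold.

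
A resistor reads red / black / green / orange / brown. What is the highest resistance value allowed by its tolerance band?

207050 Ω

Red → 2 (first significant figure)
Black → 0 (second significant figure)
Green → 5 (third significant figure)
Orange → ×10^3 multiplier
Brown → ±1% tolerance
205 × 1000 = 205000 Ω
Highest = 205000 × (1 + 1/100) = 207050 Ω.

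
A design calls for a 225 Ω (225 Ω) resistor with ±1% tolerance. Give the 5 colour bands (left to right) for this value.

225 Ω = 225 × 10^0.
2 → red
2 → red
5 → green
Multiplier 10^0 → black.
±1% tolerance → brown.

red, red, green, black, brown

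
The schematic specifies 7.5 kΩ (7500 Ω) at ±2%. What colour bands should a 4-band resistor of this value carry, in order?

7500 Ω = 75 × 10^2.
7 → violet
5 → green
Multiplier 10^2 → red.
±2% tolerance → red.

violet, green, red, red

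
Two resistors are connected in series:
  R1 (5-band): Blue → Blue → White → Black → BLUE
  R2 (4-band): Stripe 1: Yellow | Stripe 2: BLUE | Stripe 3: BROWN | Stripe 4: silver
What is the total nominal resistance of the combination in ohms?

R1: blue, blue, white → 669; black ×1 → 669 Ω.
R2: yellow, blue → 46; brown ×10 → 460 Ω.
Series: 669 + 460 = 1129 Ω.

1129 Ω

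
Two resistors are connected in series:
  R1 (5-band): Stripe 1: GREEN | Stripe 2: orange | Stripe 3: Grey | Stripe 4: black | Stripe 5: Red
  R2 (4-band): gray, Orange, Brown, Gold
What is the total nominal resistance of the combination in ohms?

1368 Ω

R1: green, orange, grey → 538; black ×1 → 538 Ω.
R2: grey, orange → 83; brown ×10 → 830 Ω.
Series: 538 + 830 = 1368 Ω.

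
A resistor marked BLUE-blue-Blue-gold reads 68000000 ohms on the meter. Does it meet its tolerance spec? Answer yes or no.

yes

Blue → 6 (first significant figure)
Blue → 6 (second significant figure)
Blue → ×10^6 multiplier
Gold → ±5% tolerance
66 × 1000000 = 66000000 Ω
Allowed range: 62700000 Ω to 69300000 Ω.
68000000 ohms lies inside that range.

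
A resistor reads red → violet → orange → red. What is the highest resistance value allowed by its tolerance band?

27540 Ω

Red → 2 (first significant figure)
Violet → 7 (second significant figure)
Orange → ×10^3 multiplier
Red → ±2% tolerance
27 × 1000 = 27000 Ω
Highest = 27000 × (1 + 2/100) = 27540 Ω.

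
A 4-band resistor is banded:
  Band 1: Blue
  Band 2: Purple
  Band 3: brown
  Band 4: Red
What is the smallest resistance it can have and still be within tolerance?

Blue → 6 (first significant figure)
Violet → 7 (second significant figure)
Brown → ×10 multiplier
Red → ±2% tolerance
67 × 10 = 670 Ω
Smallest = 670 × (1 − 2/100) = 656.6 Ω.

656.6 Ω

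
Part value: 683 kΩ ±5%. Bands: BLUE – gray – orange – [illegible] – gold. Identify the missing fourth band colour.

683000 Ω = 683 × 10^3.
The fourth band is the multiplier, 10^3, which is orange.

orange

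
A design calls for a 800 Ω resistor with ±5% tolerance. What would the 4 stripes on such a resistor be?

grey, black, brown, gold

800 Ω = 80 × 10^1.
8 → grey
0 → black
Multiplier 10^1 → brown.
±5% tolerance → gold.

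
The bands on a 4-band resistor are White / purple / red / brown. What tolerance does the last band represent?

The last band, brown, is the tolerance band.
Brown corresponds to ±1%.

±1%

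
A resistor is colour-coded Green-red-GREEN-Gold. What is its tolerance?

The last band, gold, is the tolerance band.
Gold corresponds to ±5%.

±5%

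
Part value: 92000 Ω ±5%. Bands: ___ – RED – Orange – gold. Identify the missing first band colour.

white

92000 Ω = 92 × 10^3.
The first band gives digit 9 of the significand, and 9 is white.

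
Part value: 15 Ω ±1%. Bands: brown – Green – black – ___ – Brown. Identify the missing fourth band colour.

gold

15 Ω = 150 × 10^-1.
The fourth band is the multiplier, 10^-1, which is gold.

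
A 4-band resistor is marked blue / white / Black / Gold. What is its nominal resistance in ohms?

Blue → 6 (first significant figure)
White → 9 (second significant figure)
Black → ×1 multiplier
69 × 1 = 69 Ω

69 Ω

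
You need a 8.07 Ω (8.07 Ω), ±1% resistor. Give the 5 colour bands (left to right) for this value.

8.07 Ω = 807 × 10^-2.
8 → grey
0 → black
7 → violet
Multiplier 10^-2 → silver.
±1% tolerance → brown.

grey, black, violet, silver, brown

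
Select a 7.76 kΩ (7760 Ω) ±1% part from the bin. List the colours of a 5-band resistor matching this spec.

7760 Ω = 776 × 10^1.
7 → violet
7 → violet
6 → blue
Multiplier 10^1 → brown.
±1% tolerance → brown.

violet, violet, blue, brown, brown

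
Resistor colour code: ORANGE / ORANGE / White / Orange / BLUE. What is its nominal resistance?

339000 Ω

Orange → 3 (first significant figure)
Orange → 3 (second significant figure)
White → 9 (third significant figure)
Orange → ×10^3 multiplier
339 × 1000 = 339000 Ω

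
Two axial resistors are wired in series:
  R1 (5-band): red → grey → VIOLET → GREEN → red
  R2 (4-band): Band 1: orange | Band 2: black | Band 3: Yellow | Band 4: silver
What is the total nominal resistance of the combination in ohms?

29000000 Ω

R1: red, grey, violet → 287; green ×10^5 → 28700000 Ω.
R2: orange, black → 30; yellow ×10^4 → 300000 Ω.
Series: 28700000 + 300000 = 29000000 Ω.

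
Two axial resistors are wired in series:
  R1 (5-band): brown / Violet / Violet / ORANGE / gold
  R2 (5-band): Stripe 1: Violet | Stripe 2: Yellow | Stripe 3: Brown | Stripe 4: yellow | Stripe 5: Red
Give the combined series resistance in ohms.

7587000 Ω

R1: brown, violet, violet → 177; orange ×10^3 → 177000 Ω.
R2: violet, yellow, brown → 741; yellow ×10^4 → 7410000 Ω.
Series: 177000 + 7410000 = 7587000 Ω.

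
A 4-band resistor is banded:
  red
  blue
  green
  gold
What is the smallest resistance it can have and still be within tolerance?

Red → 2 (first significant figure)
Blue → 6 (second significant figure)
Green → ×10^5 multiplier
Gold → ±5% tolerance
26 × 100000 = 2600000 Ω
Smallest = 2600000 × (1 − 5/100) = 2470000 Ω.

2470000 Ω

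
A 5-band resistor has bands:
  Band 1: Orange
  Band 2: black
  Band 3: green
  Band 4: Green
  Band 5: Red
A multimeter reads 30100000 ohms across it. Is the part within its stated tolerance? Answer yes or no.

yes

Orange → 3 (first significant figure)
Black → 0 (second significant figure)
Green → 5 (third significant figure)
Green → ×10^5 multiplier
Red → ±2% tolerance
305 × 100000 = 30500000 Ω
Allowed range: 29890000 Ω to 31110000 Ω.
30100000 ohms lies inside that range.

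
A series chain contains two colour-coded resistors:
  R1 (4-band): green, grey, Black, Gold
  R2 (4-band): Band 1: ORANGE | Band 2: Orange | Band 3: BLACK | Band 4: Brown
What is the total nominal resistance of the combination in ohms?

91 Ω

R1: green, grey → 58; black ×1 → 58 Ω.
R2: orange, orange → 33; black ×1 → 33 Ω.
Series: 58 + 33 = 91 Ω.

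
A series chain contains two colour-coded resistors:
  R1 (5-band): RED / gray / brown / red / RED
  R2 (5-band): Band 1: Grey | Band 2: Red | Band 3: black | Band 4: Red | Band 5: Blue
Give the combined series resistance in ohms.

R1: red, grey, brown → 281; red ×10^2 → 28100 Ω.
R2: grey, red, black → 820; red ×10^2 → 82000 Ω.
Series: 28100 + 82000 = 110100 Ω.

110100 Ω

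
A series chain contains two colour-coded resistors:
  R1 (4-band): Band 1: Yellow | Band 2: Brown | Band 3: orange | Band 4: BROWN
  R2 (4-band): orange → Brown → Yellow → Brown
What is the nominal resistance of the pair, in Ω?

R1: yellow, brown → 41; orange ×10^3 → 41000 Ω.
R2: orange, brown → 31; yellow ×10^4 → 310000 Ω.
Series: 41000 + 310000 = 351000 Ω.

351000 Ω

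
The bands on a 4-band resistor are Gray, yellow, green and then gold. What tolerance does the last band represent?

The last band, gold, is the tolerance band.
Gold corresponds to ±5%.

±5%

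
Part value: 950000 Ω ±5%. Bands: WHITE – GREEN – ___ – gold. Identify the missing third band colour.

950000 Ω = 95 × 10^4.
The third band is the multiplier, 10^4, which is yellow.

yellow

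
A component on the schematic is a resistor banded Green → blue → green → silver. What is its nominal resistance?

5600000 Ω

Green → 5 (first significant figure)
Blue → 6 (second significant figure)
Green → ×10^5 multiplier
56 × 100000 = 5600000 Ω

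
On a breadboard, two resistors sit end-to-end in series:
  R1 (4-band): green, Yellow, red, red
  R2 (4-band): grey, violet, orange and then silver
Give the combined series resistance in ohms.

R1: green, yellow → 54; red ×10^2 → 5400 Ω.
R2: grey, violet → 87; orange ×10^3 → 87000 Ω.
Series: 5400 + 87000 = 92400 Ω.

92400 Ω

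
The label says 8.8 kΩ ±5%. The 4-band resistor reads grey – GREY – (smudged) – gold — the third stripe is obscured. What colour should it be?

red

8800 Ω = 88 × 10^2.
The third band is the multiplier, 10^2, which is red.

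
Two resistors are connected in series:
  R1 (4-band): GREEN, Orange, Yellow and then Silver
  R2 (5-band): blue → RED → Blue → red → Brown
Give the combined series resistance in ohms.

R1: green, orange → 53; yellow ×10^4 → 530000 Ω.
R2: blue, red, blue → 626; red ×10^2 → 62600 Ω.
Series: 530000 + 62600 = 592600 Ω.

592600 Ω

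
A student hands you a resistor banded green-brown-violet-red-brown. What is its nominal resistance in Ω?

Green → 5 (first significant figure)
Brown → 1 (second significant figure)
Violet → 7 (third significant figure)
Red → ×10^2 multiplier
517 × 100 = 51700 Ω

51700 Ω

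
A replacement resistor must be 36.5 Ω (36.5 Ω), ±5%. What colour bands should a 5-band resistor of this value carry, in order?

36.5 Ω = 365 × 10^-1.
3 → orange
6 → blue
5 → green
Multiplier 10^-1 → gold.
±5% tolerance → gold.

orange, blue, green, gold, gold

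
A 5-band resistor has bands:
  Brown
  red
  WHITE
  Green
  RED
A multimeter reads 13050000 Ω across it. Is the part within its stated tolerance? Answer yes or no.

yes

Brown → 1 (first significant figure)
Red → 2 (second significant figure)
White → 9 (third significant figure)
Green → ×10^5 multiplier
Red → ±2% tolerance
129 × 100000 = 12900000 Ω
Allowed range: 12642000 Ω to 13158000 Ω.
13050000 Ω lies inside that range.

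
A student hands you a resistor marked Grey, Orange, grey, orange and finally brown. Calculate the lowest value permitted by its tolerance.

829620 Ω

Grey → 8 (first significant figure)
Orange → 3 (second significant figure)
Grey → 8 (third significant figure)
Orange → ×10^3 multiplier
Brown → ±1% tolerance
838 × 1000 = 838000 Ω
Lowest = 838000 × (1 − 1/100) = 829620 Ω.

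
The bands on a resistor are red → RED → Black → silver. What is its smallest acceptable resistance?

19.8 Ω

Red → 2 (first significant figure)
Red → 2 (second significant figure)
Black → ×1 multiplier
Silver → ±10% tolerance
22 × 1 = 22 Ω
Smallest = 22 × (1 − 10/100) = 19.8 Ω.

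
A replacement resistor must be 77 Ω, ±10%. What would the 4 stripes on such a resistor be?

77 Ω = 77 × 10^0.
7 → violet
7 → violet
Multiplier 10^0 → black.
±10% tolerance → silver.

violet, violet, black, silver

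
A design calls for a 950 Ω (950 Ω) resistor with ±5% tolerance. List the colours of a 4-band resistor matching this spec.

white, green, brown, gold

950 Ω = 95 × 10^1.
9 → white
5 → green
Multiplier 10^1 → brown.
±5% tolerance → gold.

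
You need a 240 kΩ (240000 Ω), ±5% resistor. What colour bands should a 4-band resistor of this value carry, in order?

240000 Ω = 24 × 10^4.
2 → red
4 → yellow
Multiplier 10^4 → yellow.
±5% tolerance → gold.

red, yellow, yellow, gold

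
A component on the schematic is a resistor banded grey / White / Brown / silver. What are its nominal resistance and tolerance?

Grey → 8 (first significant figure)
White → 9 (second significant figure)
Brown → ×10 multiplier
Silver → ±10% tolerance
89 × 10 = 890 Ω

890 Ω ±10%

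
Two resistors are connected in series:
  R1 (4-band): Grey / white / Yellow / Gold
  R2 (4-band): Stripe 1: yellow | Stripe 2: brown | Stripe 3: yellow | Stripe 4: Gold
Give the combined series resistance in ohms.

1300000 Ω

R1: grey, white → 89; yellow ×10^4 → 890000 Ω.
R2: yellow, brown → 41; yellow ×10^4 → 410000 Ω.
Series: 890000 + 410000 = 1300000 Ω.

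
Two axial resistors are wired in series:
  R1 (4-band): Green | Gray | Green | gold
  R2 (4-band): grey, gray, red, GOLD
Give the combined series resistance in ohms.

5808800 Ω

R1: green, grey → 58; green ×10^5 → 5800000 Ω.
R2: grey, grey → 88; red ×10^2 → 8800 Ω.
Series: 5800000 + 8800 = 5808800 Ω.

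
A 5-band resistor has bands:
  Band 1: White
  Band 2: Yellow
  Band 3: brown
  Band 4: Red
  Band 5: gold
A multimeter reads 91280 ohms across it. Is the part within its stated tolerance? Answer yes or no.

White → 9 (first significant figure)
Yellow → 4 (second significant figure)
Brown → 1 (third significant figure)
Red → ×10^2 multiplier
Gold → ±5% tolerance
941 × 100 = 94100 Ω
Allowed range: 89395 Ω to 98805 Ω.
91280 ohms lies inside that range.

yes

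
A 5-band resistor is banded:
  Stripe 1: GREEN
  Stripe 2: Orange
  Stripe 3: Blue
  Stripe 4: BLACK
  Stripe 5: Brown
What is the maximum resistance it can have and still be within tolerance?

Green → 5 (first significant figure)
Orange → 3 (second significant figure)
Blue → 6 (third significant figure)
Black → ×1 multiplier
Brown → ±1% tolerance
536 × 1 = 536 Ω
Maximum = 536 × (1 + 1/100) = 541.36 Ω.

541.36 Ω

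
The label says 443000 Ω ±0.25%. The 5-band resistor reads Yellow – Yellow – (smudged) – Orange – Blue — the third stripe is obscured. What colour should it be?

443000 Ω = 443 × 10^3.
The third band gives digit 3 of the significand, and 3 is orange.

orange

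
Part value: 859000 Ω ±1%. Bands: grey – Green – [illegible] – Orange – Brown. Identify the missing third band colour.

white

859000 Ω = 859 × 10^3.
The third band gives digit 9 of the significand, and 9 is white.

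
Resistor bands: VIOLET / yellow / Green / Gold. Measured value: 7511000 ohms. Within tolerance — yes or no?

Violet → 7 (first significant figure)
Yellow → 4 (second significant figure)
Green → ×10^5 multiplier
Gold → ±5% tolerance
74 × 100000 = 7400000 Ω
Allowed range: 7030000 Ω to 7770000 Ω.
7511000 ohms lies inside that range.

yes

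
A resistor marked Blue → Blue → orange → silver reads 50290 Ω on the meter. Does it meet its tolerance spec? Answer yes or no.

Blue → 6 (first significant figure)
Blue → 6 (second significant figure)
Orange → ×10^3 multiplier
Silver → ±10% tolerance
66 × 1000 = 66000 Ω
Allowed range: 59400 Ω to 72600 Ω.
50290 Ω lies outside that range.

no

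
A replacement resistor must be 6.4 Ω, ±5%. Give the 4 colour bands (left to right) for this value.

6.4 Ω = 64 × 10^-1.
6 → blue
4 → yellow
Multiplier 10^-1 → gold.
±5% tolerance → gold.

blue, yellow, gold, gold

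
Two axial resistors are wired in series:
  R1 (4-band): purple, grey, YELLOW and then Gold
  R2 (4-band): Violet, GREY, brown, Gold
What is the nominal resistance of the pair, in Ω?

R1: violet, grey → 78; yellow ×10^4 → 780000 Ω.
R2: violet, grey → 78; brown ×10 → 780 Ω.
Series: 780000 + 780 = 780780 Ω.

780780 Ω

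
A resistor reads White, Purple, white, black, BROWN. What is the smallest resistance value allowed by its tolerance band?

White → 9 (first significant figure)
Violet → 7 (second significant figure)
White → 9 (third significant figure)
Black → ×1 multiplier
Brown → ±1% tolerance
979 × 1 = 979 Ω
Smallest = 979 × (1 − 1/100) = 969.21 Ω.

969.21 Ω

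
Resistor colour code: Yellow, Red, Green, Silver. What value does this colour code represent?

4200000 Ω

Yellow → 4 (first significant figure)
Red → 2 (second significant figure)
Green → ×10^5 multiplier
42 × 100000 = 4200000 Ω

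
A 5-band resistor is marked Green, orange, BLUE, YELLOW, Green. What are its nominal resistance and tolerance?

Green → 5 (first significant figure)
Orange → 3 (second significant figure)
Blue → 6 (third significant figure)
Yellow → ×10^4 multiplier
Green → ±0.5% tolerance
536 × 10000 = 5360000 Ω

5360000 Ω ±0.5%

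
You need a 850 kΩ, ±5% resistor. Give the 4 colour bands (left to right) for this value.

850000 Ω = 85 × 10^4.
8 → grey
5 → green
Multiplier 10^4 → yellow.
±5% tolerance → gold.

grey, green, yellow, gold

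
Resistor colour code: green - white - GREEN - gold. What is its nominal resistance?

5900000 Ω

Green → 5 (first significant figure)
White → 9 (second significant figure)
Green → ×10^5 multiplier
59 × 100000 = 5900000 Ω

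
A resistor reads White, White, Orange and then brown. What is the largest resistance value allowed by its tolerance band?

99990 Ω

White → 9 (first significant figure)
White → 9 (second significant figure)
Orange → ×10^3 multiplier
Brown → ±1% tolerance
99 × 1000 = 99000 Ω
Largest = 99000 × (1 + 1/100) = 99990 Ω.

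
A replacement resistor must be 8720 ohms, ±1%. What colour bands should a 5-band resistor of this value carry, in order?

grey, violet, red, brown, brown

8720 Ω = 872 × 10^1.
8 → grey
7 → violet
2 → red
Multiplier 10^1 → brown.
±1% tolerance → brown.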